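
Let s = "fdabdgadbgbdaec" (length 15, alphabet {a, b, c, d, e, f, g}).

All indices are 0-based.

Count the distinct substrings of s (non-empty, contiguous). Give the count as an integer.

110

sorted suffixes:
  #0 SA[0]=2  'abdgadbgbdaec'
  #1 SA[1]=6  'adbgbdaec'
  #2 SA[2]=12  'aec'
  #3 SA[3]=10  'bdaec'
  #4 SA[4]=3  'bdgadbgbdaec'
  #5 SA[5]=8  'bgbdaec'
  #6 SA[6]=14  'c'
  #7 SA[7]=1  'dabdgadbgbdaec'
  #8 SA[8]=11  'daec'
  #9 SA[9]=7  'dbgbdaec'
  #10 SA[10]=4  'dgadbgbdaec'
  #11 SA[11]=13  'ec'
  #12 SA[12]=0  'fdabdgadbgbdaec'
  #13 SA[13]=5  'gadbgbdaec'
  #14 SA[14]=9  'gbdaec'

SA = [2, 6, 12, 10, 3, 8, 14, 1, 11, 7, 4, 13, 0, 5, 9]
[i] adj suffixes → lcp
  [1] 2/6 → 1 ('a')
  [2] 6/12 → 1 ('a')
  [3] 12/10 → 0 ('')
  [4] 10/3 → 2 ('bd')
  [5] 3/8 → 1 ('b')
  [6] 8/14 → 0 ('')
  [7] 14/1 → 0 ('')
  [8] 1/11 → 2 ('da')
  [9] 11/7 → 1 ('d')
  [10] 7/4 → 1 ('d')
  [11] 4/13 → 0 ('')
  [12] 13/0 → 0 ('')
  [13] 0/5 → 0 ('')
  [14] 5/9 → 1 ('g')

n(n+1)/2 = 15·16/2 = 120
Σ LCP = 0 + 1 + 1 + 0 + 2 + 1 + 0 + 0 + 2 + 1 + 1 + 0 + 0 + 0 + 1 = 10
distinct = 120 − 10 = 110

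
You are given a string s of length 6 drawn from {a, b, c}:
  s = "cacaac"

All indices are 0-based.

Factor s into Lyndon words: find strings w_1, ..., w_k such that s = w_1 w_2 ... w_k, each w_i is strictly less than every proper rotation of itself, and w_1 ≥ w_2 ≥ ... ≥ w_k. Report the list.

["c", "ac", "aac"]

emit factor 1: 'c' (i=0, period=1)
emit factor 2: 'ac' (i=1, period=2)
emit factor 3: 'aac' (i=3, period=3)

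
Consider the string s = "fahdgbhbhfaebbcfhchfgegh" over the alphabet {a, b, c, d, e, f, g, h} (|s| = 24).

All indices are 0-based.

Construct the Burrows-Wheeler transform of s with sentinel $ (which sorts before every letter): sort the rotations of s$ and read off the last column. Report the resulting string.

hffebghbhhagh$hcdfegbfabc

rank  rotation                   last
    0  $fahdgbhbhfaebbcfhchfgegh  h
    1  aebbcfhchfgegh$fahdgbhbhf  f
    2  ahdgbhbhfaebbcfhchfgegh$f  f
    3  bbcfhchfgegh$fahdgbhbhfae  e
    4  bcfhchfgegh$fahdgbhbhfaeb  b
    5  bhbhfaebbcfhchfgegh$fahdg  g
    6  bhfaebbcfhchfgegh$fahdgbh  h
    7  cfhchfgegh$fahdgbhbhfaebb  b
    8  chfgegh$fahdgbhbhfaebbcfh  h
    9  dgbhbhfaebbcfhchfgegh$fah  h
   10  ebbcfhchfgegh$fahdgbhbhfa  a
   11  egh$fahdgbhbhfaebbcfhchfg  g
   12  faebbcfhchfgegh$fahdgbhbh  h
   13  fahdgbhbhfaebbcfhchfgegh$  $
   14  fgegh$fahdgbhbhfaebbcfhch  h
   15  fhchfgegh$fahdgbhbhfaebbc  c
   16  gbhbhfaebbcfhchfgegh$fahd  d
   17  gegh$fahdgbhbhfaebbcfhchf  f
   18  gh$fahdgbhbhfaebbcfhchfge  e
   19  h$fahdgbhbhfaebbcfhchfgeg  g
   20  hbhfaebbcfhchfgegh$fahdgb  b
   21  hchfgegh$fahdgbhbhfaebbcf  f
   22  hdgbhbhfaebbcfhchfgegh$fa  a
   23  hfaebbcfhchfgegh$fahdgbhb  b
   24  hfgegh$fahdgbhbhfaebbcfhc  c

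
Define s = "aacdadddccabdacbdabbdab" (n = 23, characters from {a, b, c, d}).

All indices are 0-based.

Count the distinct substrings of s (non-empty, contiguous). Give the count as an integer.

sorted suffixes:
  #0 SA[0]=0  'aacdadddccabdacbdabbdab'
  #1 SA[1]=21  'ab'
  #2 SA[2]=17  'abbdab'
  #3 SA[3]=10  'abdacbdabbdab'
  #4 SA[4]=13  'acbdabbdab'
  #5 SA[5]=1  'acdadddccabdacbdabbdab'
  #6 SA[6]=4  'adddccabdacbdabbdab'
  #7 SA[7]=22  'b'
  #8 SA[8]=18  'bbdab'
  #9 SA[9]=19  'bdab'
  #10 SA[10]=15  'bdabbdab'
  #11 SA[11]=11  'bdacbdabbdab'
  #12 SA[12]=9  'cabdacbdabbdab'
  #13 SA[13]=14  'cbdabbdab'
  #14 SA[14]=8  'ccabdacbdabbdab'
  #15 SA[15]=2  'cdadddccabdacbdabbdab'
  #16 SA[16]=20  'dab'
  #17 SA[17]=16  'dabbdab'
  #18 SA[18]=12  'dacbdabbdab'
  #19 SA[19]=3  'dadddccabdacbdabbdab'
  #20 SA[20]=7  'dccabdacbdabbdab'
  #21 SA[21]=6  'ddccabdacbdabbdab'
  #22 SA[22]=5  'dddccabdacbdabbdab'

SA = [0, 21, 17, 10, 13, 1, 4, 22, 18, 19, 15, 11, 9, 14, 8, 2, 20, 16, 12, 3, 7, 6, 5]
rank  pair      lcp
   1  s[0:],s[21:]  1  'a'
   2  s[21:],s[17:]  2  'ab'
   3  s[17:],s[10:]  2  'ab'
   4  s[10:],s[13:]  1  'a'
   5  s[13:],s[1:]  2  'ac'
   6  s[1:],s[4:]  1  'a'
   7  s[4:],s[22:]  0  ''
   8  s[22:],s[18:]  1  'b'
   9  s[18:],s[19:]  1  'b'
  10  s[19:],s[15:]  4  'bdab'
  11  s[15:],s[11:]  3  'bda'
  12  s[11:],s[9:]  0  ''
  13  s[9:],s[14:]  1  'c'
  14  s[14:],s[8:]  1  'c'
  15  s[8:],s[2:]  1  'c'
  16  s[2:],s[20:]  0  ''
  17  s[20:],s[16:]  3  'dab'
  18  s[16:],s[12:]  2  'da'
  19  s[12:],s[3:]  2  'da'
  20  s[3:],s[7:]  1  'd'
  21  s[7:],s[6:]  1  'd'
  22  s[6:],s[5:]  2  'dd'

n(n+1)/2 = 23·24/2 = 276
Σ LCP = 0 + 1 + 2 + 2 + 1 + 2 + 1 + 0 + 1 + 1 + 4 + 3 + 0 + 1 + 1 + 1 + 0 + 3 + 2 + 2 + 1 + 1 + 2 = 32
distinct = 276 − 32 = 244

244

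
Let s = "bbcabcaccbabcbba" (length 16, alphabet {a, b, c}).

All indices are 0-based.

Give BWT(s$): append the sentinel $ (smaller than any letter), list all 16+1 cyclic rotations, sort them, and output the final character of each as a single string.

rank  rotation           last
    0  $bbcabcaccbabcbba  a
    1  a$bbcabcaccbabcbb  b
    2  abcaccbabcbba$bbc  c
    3  abcbba$bbcabcaccb  b
    4  accbabcbba$bbcabc  c
    5  ba$bbcabcaccbabcb  b
    6  babcbba$bbcabcacc  c
    7  bba$bbcabcaccbabc  c
    8  bbcabcaccbabcbba$  $
    9  bcabcaccbabcbba$b  b
   10  bcaccbabcbba$bbca  a
   11  bcbba$bbcabcaccba  a
   12  cabcaccbabcbba$bb  b
   13  caccbabcbba$bbcab  b
   14  cbabcbba$bbcabcac  c
   15  cbba$bbcabcaccbab  b
   16  ccbabcbba$bbcabca  a

abcbcbcc$baabbcba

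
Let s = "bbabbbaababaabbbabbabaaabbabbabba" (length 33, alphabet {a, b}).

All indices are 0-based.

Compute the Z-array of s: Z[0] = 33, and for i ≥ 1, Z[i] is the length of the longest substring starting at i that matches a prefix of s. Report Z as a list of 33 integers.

Z[0]=33
i=1: outside box; Z[1]=1 extend→box=[1,2)
i=2: outside box; Z[2]=0
i=3: outside box; Z[3]=2 extend→box=[3,5)
i=4: min(r-i=1, Z[1]=1)=1; Z[4]=3 extend→box=[4,7)
i=5: min(r-i=2, Z[1]=1)=1; Z[5]=1
i=6: min(r-i=1, Z[2]=0)=0; Z[6]=0
i=7: outside box; Z[7]=0
i=8: outside box; Z[8]=1 extend→box=[8,9)
i=9: outside box; Z[9]=0
i=10: outside box; Z[10]=1 extend→box=[10,11)
i=11: outside box; Z[11]=0
i=12: outside box; Z[12]=0
i=13: outside box; Z[13]=2 extend→box=[13,15)
i=14: min(r-i=1, Z[1]=1)=1; Z[14]=5 extend→box=[14,19)
i=15: min(r-i=4, Z[1]=1)=1; Z[15]=1
i=16: min(r-i=3, Z[2]=0)=0; Z[16]=0
i=17: min(r-i=2, Z[3]=2)=2; Z[17]=4 extend→box=[17,21)
i=18: min(r-i=3, Z[1]=1)=1; Z[18]=1
i=19: min(r-i=2, Z[2]=0)=0; Z[19]=0
i=20: min(r-i=1, Z[3]=2)=1; Z[20]=1
i=21: outside box; Z[21]=0
i=22: outside box; Z[22]=0
i=23: outside box; Z[23]=0
i=24: outside box; Z[24]=5 extend→box=[24,29)
i=25: min(r-i=4, Z[1]=1)=1; Z[25]=1
i=26: min(r-i=3, Z[2]=0)=0; Z[26]=0
i=27: min(r-i=2, Z[3]=2)=2; Z[27]=5 extend→box=[27,32)
i=28: min(r-i=4, Z[1]=1)=1; Z[28]=1
i=29: min(r-i=3, Z[2]=0)=0; Z[29]=0
i=30: min(r-i=2, Z[3]=2)=2; Z[30]=3 extend→box=[30,33)
i=31: min(r-i=2, Z[1]=1)=1; Z[31]=1
i=32: min(r-i=1, Z[2]=0)=0; Z[32]=0

[33, 1, 0, 2, 3, 1, 0, 0, 1, 0, 1, 0, 0, 2, 5, 1, 0, 4, 1, 0, 1, 0, 0, 0, 5, 1, 0, 5, 1, 0, 3, 1, 0]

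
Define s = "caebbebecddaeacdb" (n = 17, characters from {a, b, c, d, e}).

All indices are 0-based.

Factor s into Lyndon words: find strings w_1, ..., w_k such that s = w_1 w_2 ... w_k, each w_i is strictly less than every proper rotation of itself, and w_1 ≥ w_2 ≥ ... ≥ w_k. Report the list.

emit factor 1: 'c' (i=0, period=1)
emit factor 2: 'aebbebecdd' (i=1, period=10)
emit factor 3: 'ae' (i=11, period=2)
emit factor 4: 'acdb' (i=13, period=4)

["c", "aebbebecdd", "ae", "acdb"]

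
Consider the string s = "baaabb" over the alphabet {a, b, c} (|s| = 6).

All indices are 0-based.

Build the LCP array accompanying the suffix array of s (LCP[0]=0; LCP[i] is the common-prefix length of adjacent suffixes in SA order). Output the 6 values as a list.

[0, 2, 1, 0, 1, 1]

rank→(start, suffix):
  0 → (1, 'aaabb')
  1 → (2, 'aabb')
  2 → (3, 'abb')
  3 → (5, 'b')
  4 → (0, 'baaabb')
  5 → (4, 'bb')

SA = [1, 2, 3, 5, 0, 4]
rank  pair      lcp
   1  s[1:],s[2:]  2  'aa'
   2  s[2:],s[3:]  1  'a'
   3  s[3:],s[5:]  0  ''
   4  s[5:],s[0:]  1  'b'
   5  s[0:],s[4:]  1  'b'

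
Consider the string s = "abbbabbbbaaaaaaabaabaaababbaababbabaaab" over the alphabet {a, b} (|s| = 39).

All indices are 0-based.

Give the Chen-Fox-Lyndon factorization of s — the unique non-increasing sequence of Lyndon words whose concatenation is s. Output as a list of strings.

emit factor 1: 'abbbabbbb' (i=0, period=9)
emit factor 2: 'aaaaaaabaabaaababbaababbabaaab' (i=9, period=30)

["abbbabbbb", "aaaaaaabaabaaababbaababbabaaab"]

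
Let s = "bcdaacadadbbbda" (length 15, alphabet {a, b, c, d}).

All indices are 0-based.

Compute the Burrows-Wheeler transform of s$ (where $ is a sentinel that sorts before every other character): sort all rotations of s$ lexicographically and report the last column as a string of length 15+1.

rank  rotation          last
    0  $bcdaacadadbbbda  a
    1  a$bcdaacadadbbbd  d
    2  aacadadbbbda$bcd  d
    3  acadadbbbda$bcda  a
    4  adadbbbda$bcdaac  c
    5  adbbbda$bcdaacad  d
    6  bbbda$bcdaacadad  d
    7  bbda$bcdaacadadb  b
    8  bcdaacadadbbbda$  $
    9  bda$bcdaacadadbb  b
   10  cadadbbbda$bcdaa  a
   11  cdaacadadbbbda$b  b
   12  da$bcdaacadadbbb  b
   13  daacadadbbbda$bc  c
   14  dadbbbda$bcdaaca  a
   15  dbbbda$bcdaacada  a

addacddb$babbcaa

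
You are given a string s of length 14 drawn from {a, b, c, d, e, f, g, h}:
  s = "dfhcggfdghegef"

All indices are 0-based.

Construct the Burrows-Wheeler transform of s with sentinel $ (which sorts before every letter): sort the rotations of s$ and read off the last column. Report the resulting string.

rank  rotation         last
    0  $dfhcggfdghegef  f
    1  cggfdghegef$dfh  h
    2  dfhcggfdghegef$  $
    3  dghegef$dfhcggf  f
    4  ef$dfhcggfdgheg  g
    5  egef$dfhcggfdgh  h
    6  f$dfhcggfdghege  e
    7  fdghegef$dfhcgg  g
    8  fhcggfdghegef$d  d
    9  gef$dfhcggfdghe  e
   10  gfdghegef$dfhcg  g
   11  ggfdghegef$dfhc  c
   12  ghegef$dfhcggfd  d
   13  hcggfdghegef$df  f
   14  hegef$dfhcggfdg  g

fh$fghegdegcdfg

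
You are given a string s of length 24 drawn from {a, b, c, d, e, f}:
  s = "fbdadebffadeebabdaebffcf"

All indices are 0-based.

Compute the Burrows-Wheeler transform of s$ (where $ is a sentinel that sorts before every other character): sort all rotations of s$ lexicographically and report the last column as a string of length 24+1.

rank  rotation                   last
    0  $fbdadebffadeebabdaebffcf  f
    1  abdaebffcf$fbdadebffadeeb  b
    2  adebffadeebabdaebffcf$fbd  d
    3  adeebabdaebffcf$fbdadebff  f
    4  aebffcf$fbdadebffadeebabd  d
    5  babdaebffcf$fbdadebffadee  e
    6  bdadebffadeebabdaebffcf$f  f
    7  bdaebffcf$fbdadebffadeeba  a
    8  bffadeebabdaebffcf$fbdade  e
    9  bffcf$fbdadebffadeebabdae  e
   10  cf$fbdadebffadeebabdaebff  f
   11  dadebffadeebabdaebffcf$fb  b
   12  daebffcf$fbdadebffadeebab  b
   13  debffadeebabdaebffcf$fbda  a
   14  deebabdaebffcf$fbdadebffa  a
   15  ebabdaebffcf$fbdadebffade  e
   16  ebffadeebabdaebffcf$fbdad  d
   17  ebffcf$fbdadebffadeebabda  a
   18  eebabdaebffcf$fbdadebffad  d
   19  f$fbdadebffadeebabdaebffc  c
   20  fadeebabdaebffcf$fbdadebf  f
   21  fbdadebffadeebabdaebffcf$  $
   22  fcf$fbdadebffadeebabdaebf  f
   23  ffadeebabdaebffcf$fbdadeb  b
   24  ffcf$fbdadebffadeebabdaeb  b

fbdfdefaeefbbaaedadcf$fbb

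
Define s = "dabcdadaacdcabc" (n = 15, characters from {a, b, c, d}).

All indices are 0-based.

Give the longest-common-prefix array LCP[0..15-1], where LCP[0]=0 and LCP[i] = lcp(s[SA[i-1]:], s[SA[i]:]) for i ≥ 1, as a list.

sorted suffixes:
  #0 SA[0]=7  'aacdcabc'
  #1 SA[1]=12  'abc'
  #2 SA[2]=1  'abcdadaacdcabc'
  #3 SA[3]=8  'acdcabc'
  #4 SA[4]=5  'adaacdcabc'
  #5 SA[5]=13  'bc'
  #6 SA[6]=2  'bcdadaacdcabc'
  #7 SA[7]=14  'c'
  #8 SA[8]=11  'cabc'
  #9 SA[9]=3  'cdadaacdcabc'
  #10 SA[10]=9  'cdcabc'
  #11 SA[11]=6  'daacdcabc'
  #12 SA[12]=0  'dabcdadaacdcabc'
  #13 SA[13]=4  'dadaacdcabc'
  #14 SA[14]=10  'dcabc'

SA = [7, 12, 1, 8, 5, 13, 2, 14, 11, 3, 9, 6, 0, 4, 10]
i: (SA[i-1],SA[i]) lcp shared
  1: (7,12) 1 'a'
  2: (12,1) 3 'abc'
  3: (1,8) 1 'a'
  4: (8,5) 1 'a'
  5: (5,13) 0 ''
  6: (13,2) 2 'bc'
  7: (2,14) 0 ''
  8: (14,11) 1 'c'
  9: (11,3) 1 'c'
  10: (3,9) 2 'cd'
  11: (9,6) 0 ''
  12: (6,0) 2 'da'
  13: (0,4) 2 'da'
  14: (4,10) 1 'd'

[0, 1, 3, 1, 1, 0, 2, 0, 1, 1, 2, 0, 2, 2, 1]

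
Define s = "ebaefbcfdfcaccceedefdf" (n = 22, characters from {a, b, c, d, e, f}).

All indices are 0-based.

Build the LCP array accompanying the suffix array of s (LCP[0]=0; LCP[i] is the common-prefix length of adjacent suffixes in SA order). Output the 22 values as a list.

[0, 1, 0, 1, 0, 1, 2, 1, 1, 0, 1, 2, 0, 1, 1, 1, 2, 0, 1, 1, 1, 3]

sorted suffixes:
  #0 SA[0]=11  'accceedefdf'
  #1 SA[1]=2  'aefbcfdfcaccceedefdf'
  #2 SA[2]=1  'baefbcfdfcaccceedefdf'
  #3 SA[3]=5  'bcfdfcaccceedefdf'
  #4 SA[4]=10  'caccceedefdf'
  #5 SA[5]=12  'ccceedefdf'
  #6 SA[6]=13  'cceedefdf'
  #7 SA[7]=14  'ceedefdf'
  #8 SA[8]=6  'cfdfcaccceedefdf'
  #9 SA[9]=17  'defdf'
  #10 SA[10]=20  'df'
  #11 SA[11]=8  'dfcaccceedefdf'
  #12 SA[12]=0  'ebaefbcfdfcaccceedefdf'
  #13 SA[13]=16  'edefdf'
  #14 SA[14]=15  'eedefdf'
  #15 SA[15]=3  'efbcfdfcaccceedefdf'
  #16 SA[16]=18  'efdf'
  #17 SA[17]=21  'f'
  #18 SA[18]=4  'fbcfdfcaccceedefdf'
  #19 SA[19]=9  'fcaccceedefdf'
  #20 SA[20]=19  'fdf'
  #21 SA[21]=7  'fdfcaccceedefdf'

SA = [11, 2, 1, 5, 10, 12, 13, 14, 6, 17, 20, 8, 0, 16, 15, 3, 18, 21, 4, 9, 19, 7]
[i] adj suffixes → lcp
  [1] 11/2 → 1 ('a')
  [2] 2/1 → 0 ('')
  [3] 1/5 → 1 ('b')
  [4] 5/10 → 0 ('')
  [5] 10/12 → 1 ('c')
  [6] 12/13 → 2 ('cc')
  [7] 13/14 → 1 ('c')
  [8] 14/6 → 1 ('c')
  [9] 6/17 → 0 ('')
  [10] 17/20 → 1 ('d')
  [11] 20/8 → 2 ('df')
  [12] 8/0 → 0 ('')
  [13] 0/16 → 1 ('e')
  [14] 16/15 → 1 ('e')
  [15] 15/3 → 1 ('e')
  [16] 3/18 → 2 ('ef')
  [17] 18/21 → 0 ('')
  [18] 21/4 → 1 ('f')
  [19] 4/9 → 1 ('f')
  [20] 9/19 → 1 ('f')
  [21] 19/7 → 3 ('fdf')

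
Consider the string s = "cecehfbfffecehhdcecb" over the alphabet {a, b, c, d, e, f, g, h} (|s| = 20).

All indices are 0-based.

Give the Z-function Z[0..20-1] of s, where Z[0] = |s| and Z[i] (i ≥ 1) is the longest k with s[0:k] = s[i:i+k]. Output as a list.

Z[0]=20
i=1: fresh scan; Z[1]=0
i=2: fresh scan; Z[2]=2 grow→box=[2,4)
i=3: min(r-i=1, Z[1]=0)=0; Z[3]=0
i=4: fresh scan; Z[4]=0
i=5: fresh scan; Z[5]=0
i=6: fresh scan; Z[6]=0
i=7: fresh scan; Z[7]=0
i=8: fresh scan; Z[8]=0
i=9: fresh scan; Z[9]=0
i=10: fresh scan; Z[10]=0
i=11: fresh scan; Z[11]=2 grow→box=[11,13)
i=12: min(r-i=1, Z[1]=0)=0; Z[12]=0
i=13: fresh scan; Z[13]=0
i=14: fresh scan; Z[14]=0
i=15: fresh scan; Z[15]=0
i=16: fresh scan; Z[16]=3 grow→box=[16,19)
i=17: min(r-i=2, Z[1]=0)=0; Z[17]=0
i=18: min(r-i=1, Z[2]=2)=1; Z[18]=1
i=19: fresh scan; Z[19]=0

[20, 0, 2, 0, 0, 0, 0, 0, 0, 0, 0, 2, 0, 0, 0, 0, 3, 0, 1, 0]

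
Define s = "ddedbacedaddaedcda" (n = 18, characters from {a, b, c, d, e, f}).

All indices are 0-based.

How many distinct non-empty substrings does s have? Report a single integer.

rank→(start, suffix):
  0 → (17, 'a')
  1 → (5, 'acedaddaedcda')
  2 → (9, 'addaedcda')
  3 → (12, 'aedcda')
  4 → (4, 'bacedaddaedcda')
  5 → (15, 'cda')
  6 → (6, 'cedaddaedcda')
  7 → (16, 'da')
  8 → (8, 'daddaedcda')
  9 → (11, 'daedcda')
  10 → (3, 'dbacedaddaedcda')
  11 → (14, 'dcda')
  12 → (10, 'ddaedcda')
  13 → (0, 'ddedbacedaddaedcda')
  14 → (1, 'dedbacedaddaedcda')
  15 → (7, 'edaddaedcda')
  16 → (2, 'edbacedaddaedcda')
  17 → (13, 'edcda')

SA = [17, 5, 9, 12, 4, 15, 6, 16, 8, 11, 3, 14, 10, 0, 1, 7, 2, 13]
rank  pair      lcp
   1  s[17:],s[5:]  1  'a'
   2  s[5:],s[9:]  1  'a'
   3  s[9:],s[12:]  1  'a'
   4  s[12:],s[4:]  0  ''
   5  s[4:],s[15:]  0  ''
   6  s[15:],s[6:]  1  'c'
   7  s[6:],s[16:]  0  ''
   8  s[16:],s[8:]  2  'da'
   9  s[8:],s[11:]  2  'da'
  10  s[11:],s[3:]  1  'd'
  11  s[3:],s[14:]  1  'd'
  12  s[14:],s[10:]  1  'd'
  13  s[10:],s[0:]  2  'dd'
  14  s[0:],s[1:]  1  'd'
  15  s[1:],s[7:]  0  ''
  16  s[7:],s[2:]  2  'ed'
  17  s[2:],s[13:]  2  'ed'

n(n+1)/2 = 18·19/2 = 171
Σ LCP = 0 + 1 + 1 + 1 + 0 + 0 + 1 + 0 + 2 + 2 + 1 + 1 + 1 + 2 + 1 + 0 + 2 + 2 = 18
distinct = 171 − 18 = 153

153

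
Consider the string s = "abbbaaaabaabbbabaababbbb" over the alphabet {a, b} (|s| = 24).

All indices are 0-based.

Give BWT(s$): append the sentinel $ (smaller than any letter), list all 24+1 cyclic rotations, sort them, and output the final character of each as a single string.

rank  rotation                   last
    0  $abbbaaaabaabbbabaababbbb  b
    1  aaaabaabbbabaababbbb$abbb  b
    2  aaabaabbbabaababbbb$abbba  a
    3  aabaabbbabaababbbb$abbbaa  a
    4  aababbbb$abbbaaaabaabbbab  b
    5  aabbbabaababbbb$abbbaaaab  b
    6  abaababbbb$abbbaaaabaabbb  b
    7  abaabbbabaababbbb$abbbaaa  a
    8  ababbbb$abbbaaaabaabbbaba  a
    9  abbbaaaabaabbbabaababbbb$  $
   10  abbbabaababbbb$abbbaaaaba  a
   11  abbbb$abbbaaaabaabbbabaab  b
   12  b$abbbaaaabaabbbabaababbb  b
   13  baaaabaabbbabaababbbb$abb  b
   14  baababbbb$abbbaaaabaabbba  a
   15  baabbbabaababbbb$abbbaaaa  a
   16  babaababbbb$abbbaaaabaabb  b
   17  babbbb$abbbaaaabaabbbabaa  a
   18  bb$abbbaaaabaabbbabaababb  b
   19  bbaaaabaabbbabaababbbb$ab  b
   20  bbabaababbbb$abbbaaaabaab  b
   21  bbb$abbbaaaabaabbbabaabab  b
   22  bbbaaaabaabbbabaababbbb$a  a
   23  bbbabaababbbb$abbbaaaabaa  a
   24  bbbb$abbbaaaabaabbbabaaba  a

bbaabbbaa$abbbaababbbbaaa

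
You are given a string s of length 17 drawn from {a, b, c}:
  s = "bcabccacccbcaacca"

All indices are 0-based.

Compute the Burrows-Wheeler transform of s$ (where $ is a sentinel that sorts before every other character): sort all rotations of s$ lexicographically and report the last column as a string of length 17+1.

acccacc$acbbccabca

rank  rotation            last
    0  $bcabccacccbcaacca  a
    1  a$bcabccacccbcaacc  c
    2  aacca$bcabccacccbc  c
    3  abccacccbcaacca$bc  c
    4  acca$bcabccacccbca  a
    5  acccbcaacca$bcabcc  c
    6  bcaacca$bcabccaccc  c
    7  bcabccacccbcaacca$  $
    8  bccacccbcaacca$bca  a
    9  ca$bcabccacccbcaac  c
   10  caacca$bcabccacccb  b
   11  cabccacccbcaacca$b  b
   12  cacccbcaacca$bcabc  c
   13  cbcaacca$bcabccacc  c
   14  cca$bcabccacccbcaa  a
   15  ccacccbcaacca$bcab  b
   16  ccbcaacca$bcabccac  c
   17  cccbcaacca$bcabcca  a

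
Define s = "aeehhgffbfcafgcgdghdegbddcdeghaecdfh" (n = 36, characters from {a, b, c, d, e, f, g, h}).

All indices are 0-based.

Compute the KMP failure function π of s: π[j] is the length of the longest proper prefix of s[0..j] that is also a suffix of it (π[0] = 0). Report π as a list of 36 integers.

π[0] = 0
j=1 s[j]='e': π[1]=0 (border '')
j=2 s[j]='e': π[2]=0 (border '')
j=3 s[j]='h': π[3]=0 (border '')
j=4 s[j]='h': π[4]=0 (border '')
j=5 s[j]='g': π[5]=0 (border '')
j=6 s[j]='f': π[6]=0 (border '')
j=7 s[j]='f': π[7]=0 (border '')
j=8 s[j]='b': π[8]=0 (border '')
j=9 s[j]='f': π[9]=0 (border '')
j=10 s[j]='c': π[10]=0 (border '')
j=11 s[j]='a': π[11]=1 (border 'a')
j=12 s[j]='f': k: 1→0; π[12]=0 (border '')
j=13 s[j]='g': π[13]=0 (border '')
j=14 s[j]='c': π[14]=0 (border '')
j=15 s[j]='g': π[15]=0 (border '')
j=16 s[j]='d': π[16]=0 (border '')
j=17 s[j]='g': π[17]=0 (border '')
j=18 s[j]='h': π[18]=0 (border '')
j=19 s[j]='d': π[19]=0 (border '')
j=20 s[j]='e': π[20]=0 (border '')
j=21 s[j]='g': π[21]=0 (border '')
j=22 s[j]='b': π[22]=0 (border '')
j=23 s[j]='d': π[23]=0 (border '')
j=24 s[j]='d': π[24]=0 (border '')
j=25 s[j]='c': π[25]=0 (border '')
j=26 s[j]='d': π[26]=0 (border '')
j=27 s[j]='e': π[27]=0 (border '')
j=28 s[j]='g': π[28]=0 (border '')
j=29 s[j]='h': π[29]=0 (border '')
j=30 s[j]='a': π[30]=1 (border 'a')
j=31 s[j]='e': π[31]=2 (border 'ae')
j=32 s[j]='c': k: 2→0; π[32]=0 (border '')
j=33 s[j]='d': π[33]=0 (border '')
j=34 s[j]='f': π[34]=0 (border '')
j=35 s[j]='h': π[35]=0 (border '')

[0, 0, 0, 0, 0, 0, 0, 0, 0, 0, 0, 1, 0, 0, 0, 0, 0, 0, 0, 0, 0, 0, 0, 0, 0, 0, 0, 0, 0, 0, 1, 2, 0, 0, 0, 0]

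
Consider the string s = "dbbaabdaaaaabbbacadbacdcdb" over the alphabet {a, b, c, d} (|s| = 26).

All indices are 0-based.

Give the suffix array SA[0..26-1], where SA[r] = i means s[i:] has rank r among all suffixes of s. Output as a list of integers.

sorted suffixes:
  #0 SA[0]=7  'aaaaabbbacadbacdcdb'
  #1 SA[1]=8  'aaaabbbacadbacdcdb'
  #2 SA[2]=9  'aaabbbacadbacdcdb'
  #3 SA[3]=10  'aabbbacadbacdcdb'
  #4 SA[4]=3  'aabdaaaaabbbacadbacdcdb'
  #5 SA[5]=11  'abbbacadbacdcdb'
  #6 SA[6]=4  'abdaaaaabbbacadbacdcdb'
  #7 SA[7]=15  'acadbacdcdb'
  #8 SA[8]=20  'acdcdb'
  #9 SA[9]=17  'adbacdcdb'
  #10 SA[10]=25  'b'
  #11 SA[11]=2  'baabdaaaaabbbacadbacdcdb'
  #12 SA[12]=14  'bacadbacdcdb'
  #13 SA[13]=19  'bacdcdb'
  #14 SA[14]=1  'bbaabdaaaaabbbacadbacdcdb'
  #15 SA[15]=13  'bbacadbacdcdb'
  #16 SA[16]=12  'bbbacadbacdcdb'
  #17 SA[17]=5  'bdaaaaabbbacadbacdcdb'
  #18 SA[18]=16  'cadbacdcdb'
  #19 SA[19]=23  'cdb'
  #20 SA[20]=21  'cdcdb'
  #21 SA[21]=6  'daaaaabbbacadbacdcdb'
  #22 SA[22]=24  'db'
  #23 SA[23]=18  'dbacdcdb'
  #24 SA[24]=0  'dbbaabdaaaaabbbacadbacdcdb'
  #25 SA[25]=22  'dcdb'

[7, 8, 9, 10, 3, 11, 4, 15, 20, 17, 25, 2, 14, 19, 1, 13, 12, 5, 16, 23, 21, 6, 24, 18, 0, 22]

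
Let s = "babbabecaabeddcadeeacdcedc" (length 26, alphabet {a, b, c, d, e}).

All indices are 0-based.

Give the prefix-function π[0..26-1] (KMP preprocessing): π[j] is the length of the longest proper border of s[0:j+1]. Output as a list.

π[0] = 0
j=1 s[j]='a': π[1]=0 (border '')
j=2 s[j]='b': π[2]=1 (border 'b')
j=3 s[j]='b': k: 1→0; π[3]=1 (border 'b')
j=4 s[j]='a': π[4]=2 (border 'ba')
j=5 s[j]='b': π[5]=3 (border 'bab')
j=6 s[j]='e': k: 3→1→0; π[6]=0 (border '')
j=7 s[j]='c': π[7]=0 (border '')
j=8 s[j]='a': π[8]=0 (border '')
j=9 s[j]='a': π[9]=0 (border '')
j=10 s[j]='b': π[10]=1 (border 'b')
j=11 s[j]='e': k: 1→0; π[11]=0 (border '')
j=12 s[j]='d': π[12]=0 (border '')
j=13 s[j]='d': π[13]=0 (border '')
j=14 s[j]='c': π[14]=0 (border '')
j=15 s[j]='a': π[15]=0 (border '')
j=16 s[j]='d': π[16]=0 (border '')
j=17 s[j]='e': π[17]=0 (border '')
j=18 s[j]='e': π[18]=0 (border '')
j=19 s[j]='a': π[19]=0 (border '')
j=20 s[j]='c': π[20]=0 (border '')
j=21 s[j]='d': π[21]=0 (border '')
j=22 s[j]='c': π[22]=0 (border '')
j=23 s[j]='e': π[23]=0 (border '')
j=24 s[j]='d': π[24]=0 (border '')
j=25 s[j]='c': π[25]=0 (border '')

[0, 0, 1, 1, 2, 3, 0, 0, 0, 0, 1, 0, 0, 0, 0, 0, 0, 0, 0, 0, 0, 0, 0, 0, 0, 0]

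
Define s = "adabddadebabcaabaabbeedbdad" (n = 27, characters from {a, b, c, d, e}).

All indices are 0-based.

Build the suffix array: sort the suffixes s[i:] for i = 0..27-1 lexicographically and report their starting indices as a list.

[13, 16, 14, 17, 10, 2, 25, 0, 6, 15, 9, 18, 11, 23, 3, 19, 12, 26, 1, 24, 5, 22, 4, 7, 8, 21, 20]

sorted suffixes:
  #0 SA[0]=13  'aabaabbeedbdad'
  #1 SA[1]=16  'aabbeedbdad'
  #2 SA[2]=14  'abaabbeedbdad'
  #3 SA[3]=17  'abbeedbdad'
  #4 SA[4]=10  'abcaabaabbeedbdad'
  #5 SA[5]=2  'abddadebabcaabaabbeedbdad'
  #6 SA[6]=25  'ad'
  #7 SA[7]=0  'adabddadebabcaabaabbeedbdad'
  #8 SA[8]=6  'adebabcaabaabbeedbdad'
  #9 SA[9]=15  'baabbeedbdad'
  #10 SA[10]=9  'babcaabaabbeedbdad'
  #11 SA[11]=18  'bbeedbdad'
  #12 SA[12]=11  'bcaabaabbeedbdad'
  #13 SA[13]=23  'bdad'
  #14 SA[14]=3  'bddadebabcaabaabbeedbdad'
  #15 SA[15]=19  'beedbdad'
  #16 SA[16]=12  'caabaabbeedbdad'
  #17 SA[17]=26  'd'
  #18 SA[18]=1  'dabddadebabcaabaabbeedbdad'
  #19 SA[19]=24  'dad'
  #20 SA[20]=5  'dadebabcaabaabbeedbdad'
  #21 SA[21]=22  'dbdad'
  #22 SA[22]=4  'ddadebabcaabaabbeedbdad'
  #23 SA[23]=7  'debabcaabaabbeedbdad'
  #24 SA[24]=8  'ebabcaabaabbeedbdad'
  #25 SA[25]=21  'edbdad'
  #26 SA[26]=20  'eedbdad'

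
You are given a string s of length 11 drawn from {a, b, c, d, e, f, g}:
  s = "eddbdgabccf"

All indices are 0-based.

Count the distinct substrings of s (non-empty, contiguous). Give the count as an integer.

sorted suffixes:
  #0 SA[0]=6  'abccf'
  #1 SA[1]=7  'bccf'
  #2 SA[2]=3  'bdgabccf'
  #3 SA[3]=8  'ccf'
  #4 SA[4]=9  'cf'
  #5 SA[5]=2  'dbdgabccf'
  #6 SA[6]=1  'ddbdgabccf'
  #7 SA[7]=4  'dgabccf'
  #8 SA[8]=0  'eddbdgabccf'
  #9 SA[9]=10  'f'
  #10 SA[10]=5  'gabccf'

SA = [6, 7, 3, 8, 9, 2, 1, 4, 0, 10, 5]
rank  pair      lcp
   1  s[6:],s[7:]  0  ''
   2  s[7:],s[3:]  1  'b'
   3  s[3:],s[8:]  0  ''
   4  s[8:],s[9:]  1  'c'
   5  s[9:],s[2:]  0  ''
   6  s[2:],s[1:]  1  'd'
   7  s[1:],s[4:]  1  'd'
   8  s[4:],s[0:]  0  ''
   9  s[0:],s[10:]  0  ''
  10  s[10:],s[5:]  0  ''

n(n+1)/2 = 11·12/2 = 66
Σ LCP = 0 + 0 + 1 + 0 + 1 + 0 + 1 + 1 + 0 + 0 + 0 = 4
distinct = 66 − 4 = 62

62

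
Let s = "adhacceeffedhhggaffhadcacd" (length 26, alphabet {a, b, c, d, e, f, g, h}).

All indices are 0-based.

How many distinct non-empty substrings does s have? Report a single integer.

sorted suffixes:
  #0 SA[0]=3  'acceeffedhhggaffhadcacd'
  #1 SA[1]=23  'acd'
  #2 SA[2]=20  'adcacd'
  #3 SA[3]=0  'adhacceeffedhhggaffhadcacd'
  #4 SA[4]=16  'affhadcacd'
  #5 SA[5]=22  'cacd'
  #6 SA[6]=4  'cceeffedhhggaffhadcacd'
  #7 SA[7]=24  'cd'
  #8 SA[8]=5  'ceeffedhhggaffhadcacd'
  #9 SA[9]=25  'd'
  #10 SA[10]=21  'dcacd'
  #11 SA[11]=1  'dhacceeffedhhggaffhadcacd'
  #12 SA[12]=11  'dhhggaffhadcacd'
  #13 SA[13]=10  'edhhggaffhadcacd'
  #14 SA[14]=6  'eeffedhhggaffhadcacd'
  #15 SA[15]=7  'effedhhggaffhadcacd'
  #16 SA[16]=9  'fedhhggaffhadcacd'
  #17 SA[17]=8  'ffedhhggaffhadcacd'
  #18 SA[18]=17  'ffhadcacd'
  #19 SA[19]=18  'fhadcacd'
  #20 SA[20]=15  'gaffhadcacd'
  #21 SA[21]=14  'ggaffhadcacd'
  #22 SA[22]=2  'hacceeffedhhggaffhadcacd'
  #23 SA[23]=19  'hadcacd'
  #24 SA[24]=13  'hggaffhadcacd'
  #25 SA[25]=12  'hhggaffhadcacd'

SA = [3, 23, 20, 0, 16, 22, 4, 24, 5, 25, 21, 1, 11, 10, 6, 7, 9, 8, 17, 18, 15, 14, 2, 19, 13, 12]
[i] adj suffixes → lcp
  [1] 3/23 → 2 ('ac')
  [2] 23/20 → 1 ('a')
  [3] 20/0 → 2 ('ad')
  [4] 0/16 → 1 ('a')
  [5] 16/22 → 0 ('')
  [6] 22/4 → 1 ('c')
  [7] 4/24 → 1 ('c')
  [8] 24/5 → 1 ('c')
  [9] 5/25 → 0 ('')
  [10] 25/21 → 1 ('d')
  [11] 21/1 → 1 ('d')
  [12] 1/11 → 2 ('dh')
  [13] 11/10 → 0 ('')
  [14] 10/6 → 1 ('e')
  [15] 6/7 → 1 ('e')
  [16] 7/9 → 0 ('')
  [17] 9/8 → 1 ('f')
  [18] 8/17 → 2 ('ff')
  [19] 17/18 → 1 ('f')
  [20] 18/15 → 0 ('')
  [21] 15/14 → 1 ('g')
  [22] 14/2 → 0 ('')
  [23] 2/19 → 2 ('ha')
  [24] 19/13 → 1 ('h')
  [25] 13/12 → 1 ('h')

n(n+1)/2 = 26·27/2 = 351
Σ LCP = 0 + 2 + 1 + 2 + 1 + 0 + 1 + 1 + 1 + 0 + 1 + 1 + 2 + 0 + 1 + 1 + 0 + 1 + 2 + 1 + 0 + 1 + 0 + 2 + 1 + 1 = 24
distinct = 351 − 24 = 327

327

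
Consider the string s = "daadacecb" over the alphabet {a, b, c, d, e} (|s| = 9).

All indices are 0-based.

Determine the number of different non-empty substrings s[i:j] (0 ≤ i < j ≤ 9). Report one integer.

rank→(start, suffix):
  0 → (1, 'aadacecb')
  1 → (4, 'acecb')
  2 → (2, 'adacecb')
  3 → (8, 'b')
  4 → (7, 'cb')
  5 → (5, 'cecb')
  6 → (0, 'daadacecb')
  7 → (3, 'dacecb')
  8 → (6, 'ecb')

SA = [1, 4, 2, 8, 7, 5, 0, 3, 6]
rank  pair      lcp
   1  s[1:],s[4:]  1  'a'
   2  s[4:],s[2:]  1  'a'
   3  s[2:],s[8:]  0  ''
   4  s[8:],s[7:]  0  ''
   5  s[7:],s[5:]  1  'c'
   6  s[5:],s[0:]  0  ''
   7  s[0:],s[3:]  2  'da'
   8  s[3:],s[6:]  0  ''

n(n+1)/2 = 9·10/2 = 45
Σ LCP = 0 + 1 + 1 + 0 + 0 + 1 + 0 + 2 + 0 = 5
distinct = 45 − 5 = 40

40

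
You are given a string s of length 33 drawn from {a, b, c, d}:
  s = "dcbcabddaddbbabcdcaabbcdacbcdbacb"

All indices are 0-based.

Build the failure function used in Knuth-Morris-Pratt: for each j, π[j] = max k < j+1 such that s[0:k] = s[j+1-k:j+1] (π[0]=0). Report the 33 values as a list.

π[0] = 0
j=1 s[j]='c': π[1]=0 (border '')
j=2 s[j]='b': π[2]=0 (border '')
j=3 s[j]='c': π[3]=0 (border '')
j=4 s[j]='a': π[4]=0 (border '')
j=5 s[j]='b': π[5]=0 (border '')
j=6 s[j]='d': π[6]=1 (border 'd')
j=7 s[j]='d': k: 1→0; π[7]=1 (border 'd')
j=8 s[j]='a': k: 1→0; π[8]=0 (border '')
j=9 s[j]='d': π[9]=1 (border 'd')
j=10 s[j]='d': k: 1→0; π[10]=1 (border 'd')
j=11 s[j]='b': k: 1→0; π[11]=0 (border '')
j=12 s[j]='b': π[12]=0 (border '')
j=13 s[j]='a': π[13]=0 (border '')
j=14 s[j]='b': π[14]=0 (border '')
j=15 s[j]='c': π[15]=0 (border '')
j=16 s[j]='d': π[16]=1 (border 'd')
j=17 s[j]='c': π[17]=2 (border 'dc')
j=18 s[j]='a': k: 2→0; π[18]=0 (border '')
j=19 s[j]='a': π[19]=0 (border '')
j=20 s[j]='b': π[20]=0 (border '')
j=21 s[j]='b': π[21]=0 (border '')
j=22 s[j]='c': π[22]=0 (border '')
j=23 s[j]='d': π[23]=1 (border 'd')
j=24 s[j]='a': k: 1→0; π[24]=0 (border '')
j=25 s[j]='c': π[25]=0 (border '')
j=26 s[j]='b': π[26]=0 (border '')
j=27 s[j]='c': π[27]=0 (border '')
j=28 s[j]='d': π[28]=1 (border 'd')
j=29 s[j]='b': k: 1→0; π[29]=0 (border '')
j=30 s[j]='a': π[30]=0 (border '')
j=31 s[j]='c': π[31]=0 (border '')
j=32 s[j]='b': π[32]=0 (border '')

[0, 0, 0, 0, 0, 0, 1, 1, 0, 1, 1, 0, 0, 0, 0, 0, 1, 2, 0, 0, 0, 0, 0, 1, 0, 0, 0, 0, 1, 0, 0, 0, 0]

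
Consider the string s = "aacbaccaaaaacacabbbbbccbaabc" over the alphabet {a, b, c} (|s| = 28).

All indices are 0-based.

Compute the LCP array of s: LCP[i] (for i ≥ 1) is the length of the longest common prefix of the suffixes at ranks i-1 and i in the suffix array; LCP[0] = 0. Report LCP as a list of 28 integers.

[0, 4, 3, 2, 2, 3, 1, 2, 1, 3, 2, 2, 0, 2, 1, 4, 3, 2, 1, 2, 0, 1, 2, 2, 1, 3, 1, 2]

rank→(start, suffix):
  0 → (7, 'aaaaacacabbbbbccbaabc')
  1 → (8, 'aaaacacabbbbbccbaabc')
  2 → (9, 'aaacacabbbbbccbaabc')
  3 → (24, 'aabc')
  4 → (10, 'aacacabbbbbccbaabc')
  5 → (0, 'aacbaccaaaaacacabbbbbccbaabc')
  6 → (15, 'abbbbbccbaabc')
  7 → (25, 'abc')
  8 → (13, 'acabbbbbccbaabc')
  9 → (11, 'acacabbbbbccbaabc')
  10 → (1, 'acbaccaaaaacacabbbbbccbaabc')
  11 → (4, 'accaaaaacacabbbbbccbaabc')
  12 → (23, 'baabc')
  13 → (3, 'baccaaaaacacabbbbbccbaabc')
  14 → (16, 'bbbbbccbaabc')
  15 → (17, 'bbbbccbaabc')
  16 → (18, 'bbbccbaabc')
  17 → (19, 'bbccbaabc')
  18 → (26, 'bc')
  19 → (20, 'bccbaabc')
  20 → (27, 'c')
  21 → (6, 'caaaaacacabbbbbccbaabc')
  22 → (14, 'cabbbbbccbaabc')
  23 → (12, 'cacabbbbbccbaabc')
  24 → (22, 'cbaabc')
  25 → (2, 'cbaccaaaaacacabbbbbccbaabc')
  26 → (5, 'ccaaaaacacabbbbbccbaabc')
  27 → (21, 'ccbaabc')

SA = [7, 8, 9, 24, 10, 0, 15, 25, 13, 11, 1, 4, 23, 3, 16, 17, 18, 19, 26, 20, 27, 6, 14, 12, 22, 2, 5, 21]
rank  pair      lcp
   1  s[7:],s[8:]  4  'aaaa'
   2  s[8:],s[9:]  3  'aaa'
   3  s[9:],s[24:]  2  'aa'
   4  s[24:],s[10:]  2  'aa'
   5  s[10:],s[0:]  3  'aac'
   6  s[0:],s[15:]  1  'a'
   7  s[15:],s[25:]  2  'ab'
   8  s[25:],s[13:]  1  'a'
   9  s[13:],s[11:]  3  'aca'
  10  s[11:],s[1:]  2  'ac'
  11  s[1:],s[4:]  2  'ac'
  12  s[4:],s[23:]  0  ''
  13  s[23:],s[3:]  2  'ba'
  14  s[3:],s[16:]  1  'b'
  15  s[16:],s[17:]  4  'bbbb'
  16  s[17:],s[18:]  3  'bbb'
  17  s[18:],s[19:]  2  'bb'
  18  s[19:],s[26:]  1  'b'
  19  s[26:],s[20:]  2  'bc'
  20  s[20:],s[27:]  0  ''
  21  s[27:],s[6:]  1  'c'
  22  s[6:],s[14:]  2  'ca'
  23  s[14:],s[12:]  2  'ca'
  24  s[12:],s[22:]  1  'c'
  25  s[22:],s[2:]  3  'cba'
  26  s[2:],s[5:]  1  'c'
  27  s[5:],s[21:]  2  'cc'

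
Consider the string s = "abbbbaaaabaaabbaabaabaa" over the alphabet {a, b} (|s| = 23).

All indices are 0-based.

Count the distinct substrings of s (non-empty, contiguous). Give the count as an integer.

rank→(start, suffix):
  0 → (22, 'a')
  1 → (21, 'aa')
  2 → (5, 'aaaabaaabbaabaabaa')
  3 → (6, 'aaabaaabbaabaabaa')
  4 → (10, 'aaabbaabaabaa')
  5 → (18, 'aabaa')
  6 → (7, 'aabaaabbaabaabaa')
  7 → (15, 'aabaabaa')
  8 → (11, 'aabbaabaabaa')
  9 → (19, 'abaa')
  10 → (8, 'abaaabbaabaabaa')
  11 → (16, 'abaabaa')
  12 → (12, 'abbaabaabaa')
  13 → (0, 'abbbbaaaabaaabbaabaabaa')
  14 → (20, 'baa')
  15 → (4, 'baaaabaaabbaabaabaa')
  16 → (9, 'baaabbaabaabaa')
  17 → (17, 'baabaa')
  18 → (14, 'baabaabaa')
  19 → (3, 'bbaaaabaaabbaabaabaa')
  20 → (13, 'bbaabaabaa')
  21 → (2, 'bbbaaaabaaabbaabaabaa')
  22 → (1, 'bbbbaaaabaaabbaabaabaa')

SA = [22, 21, 5, 6, 10, 18, 7, 15, 11, 19, 8, 16, 12, 0, 20, 4, 9, 17, 14, 3, 13, 2, 1]
i: (SA[i-1],SA[i]) lcp shared
  1: (22,21) 1 'a'
  2: (21,5) 2 'aa'
  3: (5,6) 3 'aaa'
  4: (6,10) 4 'aaab'
  5: (10,18) 2 'aa'
  6: (18,7) 5 'aabaa'
  7: (7,15) 5 'aabaa'
  8: (15,11) 3 'aab'
  9: (11,19) 1 'a'
  10: (19,8) 4 'abaa'
  11: (8,16) 4 'abaa'
  12: (16,12) 2 'ab'
  13: (12,0) 3 'abb'
  14: (0,20) 0 ''
  15: (20,4) 3 'baa'
  16: (4,9) 4 'baaa'
  17: (9,17) 3 'baa'
  18: (17,14) 6 'baabaa'
  19: (14,3) 1 'b'
  20: (3,13) 4 'bbaa'
  21: (13,2) 2 'bb'
  22: (2,1) 3 'bbb'

n(n+1)/2 = 23·24/2 = 276
Σ LCP = 0 + 1 + 2 + 3 + 4 + 2 + 5 + 5 + 3 + 1 + 4 + 4 + 2 + 3 + 0 + 3 + 4 + 3 + 6 + 1 + 4 + 2 + 3 = 65
distinct = 276 − 65 = 211

211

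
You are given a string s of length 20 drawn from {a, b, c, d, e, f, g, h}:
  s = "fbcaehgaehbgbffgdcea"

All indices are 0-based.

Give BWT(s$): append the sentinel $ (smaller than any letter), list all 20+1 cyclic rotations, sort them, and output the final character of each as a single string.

rank  rotation               last
    0  $fbcaehgaehbgbffgdcea  a
    1  a$fbcaehgaehbgbffgdce  e
    2  aehbgbffgdcea$fbcaehg  g
    3  aehgaehbgbffgdcea$fbc  c
    4  bcaehgaehbgbffgdcea$f  f
    5  bffgdcea$fbcaehgaehbg  g
    6  bgbffgdcea$fbcaehgaeh  h
    7  caehgaehbgbffgdcea$fb  b
    8  cea$fbcaehgaehbgbffgd  d
    9  dcea$fbcaehgaehbgbffg  g
   10  ea$fbcaehgaehbgbffgdc  c
   11  ehbgbffgdcea$fbcaehga  a
   12  ehgaehbgbffgdcea$fbca  a
   13  fbcaehgaehbgbffgdcea$  $
   14  ffgdcea$fbcaehgaehbgb  b
   15  fgdcea$fbcaehgaehbgbf  f
   16  gaehbgbffgdcea$fbcaeh  h
   17  gbffgdcea$fbcaehgaehb  b
   18  gdcea$fbcaehgaehbgbff  f
   19  hbgbffgdcea$fbcaehgae  e
   20  hgaehbgbffgdcea$fbcae  e

aegcfghbdgcaa$bfhbfee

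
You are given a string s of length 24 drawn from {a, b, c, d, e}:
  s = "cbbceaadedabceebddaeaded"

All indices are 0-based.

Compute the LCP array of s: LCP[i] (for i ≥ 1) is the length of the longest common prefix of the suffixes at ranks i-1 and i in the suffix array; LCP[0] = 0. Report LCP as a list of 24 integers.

[0, 1, 1, 4, 1, 0, 1, 3, 1, 0, 1, 2, 0, 1, 2, 1, 1, 3, 0, 2, 1, 1, 2, 1]

rank→(start, suffix):
  0 → (5, 'aadedabceebddaeaded')
  1 → (10, 'abceebddaeaded')
  2 → (20, 'aded')
  3 → (6, 'adedabceebddaeaded')
  4 → (18, 'aeaded')
  5 → (1, 'bbceaadedabceebddaeaded')
  6 → (2, 'bceaadedabceebddaeaded')
  7 → (11, 'bceebddaeaded')
  8 → (15, 'bddaeaded')
  9 → (0, 'cbbceaadedabceebddaeaded')
  10 → (3, 'ceaadedabceebddaeaded')
  11 → (12, 'ceebddaeaded')
  12 → (23, 'd')
  13 → (9, 'dabceebddaeaded')
  14 → (17, 'daeaded')
  15 → (16, 'ddaeaded')
  16 → (21, 'ded')
  17 → (7, 'dedabceebddaeaded')
  18 → (4, 'eaadedabceebddaeaded')
  19 → (19, 'eaded')
  20 → (14, 'ebddaeaded')
  21 → (22, 'ed')
  22 → (8, 'edabceebddaeaded')
  23 → (13, 'eebddaeaded')

SA = [5, 10, 20, 6, 18, 1, 2, 11, 15, 0, 3, 12, 23, 9, 17, 16, 21, 7, 4, 19, 14, 22, 8, 13]
[i] adj suffixes → lcp
  [1] 5/10 → 1 ('a')
  [2] 10/20 → 1 ('a')
  [3] 20/6 → 4 ('aded')
  [4] 6/18 → 1 ('a')
  [5] 18/1 → 0 ('')
  [6] 1/2 → 1 ('b')
  [7] 2/11 → 3 ('bce')
  [8] 11/15 → 1 ('b')
  [9] 15/0 → 0 ('')
  [10] 0/3 → 1 ('c')
  [11] 3/12 → 2 ('ce')
  [12] 12/23 → 0 ('')
  [13] 23/9 → 1 ('d')
  [14] 9/17 → 2 ('da')
  [15] 17/16 → 1 ('d')
  [16] 16/21 → 1 ('d')
  [17] 21/7 → 3 ('ded')
  [18] 7/4 → 0 ('')
  [19] 4/19 → 2 ('ea')
  [20] 19/14 → 1 ('e')
  [21] 14/22 → 1 ('e')
  [22] 22/8 → 2 ('ed')
  [23] 8/13 → 1 ('e')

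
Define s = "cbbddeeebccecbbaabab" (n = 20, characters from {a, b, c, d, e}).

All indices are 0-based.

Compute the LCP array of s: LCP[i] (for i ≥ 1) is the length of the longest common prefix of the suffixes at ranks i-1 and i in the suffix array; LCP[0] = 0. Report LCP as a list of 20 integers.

[0, 1, 2, 0, 1, 2, 1, 2, 1, 1, 0, 3, 1, 1, 0, 1, 0, 1, 1, 2]

rank→(start, suffix):
  0 → (15, 'aabab')
  1 → (18, 'ab')
  2 → (16, 'abab')
  3 → (19, 'b')
  4 → (14, 'baabab')
  5 → (17, 'bab')
  6 → (13, 'bbaabab')
  7 → (1, 'bbddeeebccecbbaabab')
  8 → (8, 'bccecbbaabab')
  9 → (2, 'bddeeebccecbbaabab')
  10 → (12, 'cbbaabab')
  11 → (0, 'cbbddeeebccecbbaabab')
  12 → (9, 'ccecbbaabab')
  13 → (10, 'cecbbaabab')
  14 → (3, 'ddeeebccecbbaabab')
  15 → (4, 'deeebccecbbaabab')
  16 → (7, 'ebccecbbaabab')
  17 → (11, 'ecbbaabab')
  18 → (6, 'eebccecbbaabab')
  19 → (5, 'eeebccecbbaabab')

SA = [15, 18, 16, 19, 14, 17, 13, 1, 8, 2, 12, 0, 9, 10, 3, 4, 7, 11, 6, 5]
rank  pair      lcp
   1  s[15:],s[18:]  1  'a'
   2  s[18:],s[16:]  2  'ab'
   3  s[16:],s[19:]  0  ''
   4  s[19:],s[14:]  1  'b'
   5  s[14:],s[17:]  2  'ba'
   6  s[17:],s[13:]  1  'b'
   7  s[13:],s[1:]  2  'bb'
   8  s[1:],s[8:]  1  'b'
   9  s[8:],s[2:]  1  'b'
  10  s[2:],s[12:]  0  ''
  11  s[12:],s[0:]  3  'cbb'
  12  s[0:],s[9:]  1  'c'
  13  s[9:],s[10:]  1  'c'
  14  s[10:],s[3:]  0  ''
  15  s[3:],s[4:]  1  'd'
  16  s[4:],s[7:]  0  ''
  17  s[7:],s[11:]  1  'e'
  18  s[11:],s[6:]  1  'e'
  19  s[6:],s[5:]  2  'ee'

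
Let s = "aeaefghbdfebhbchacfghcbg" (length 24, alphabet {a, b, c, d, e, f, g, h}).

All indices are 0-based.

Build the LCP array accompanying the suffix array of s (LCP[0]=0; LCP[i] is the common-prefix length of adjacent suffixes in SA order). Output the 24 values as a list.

[0, 1, 2, 0, 1, 1, 1, 0, 1, 1, 0, 0, 1, 1, 0, 1, 3, 0, 1, 2, 0, 1, 2, 1]

rank→(start, suffix):
  0 → (16, 'acfghcbg')
  1 → (0, 'aeaefghbdfebhbchacfghcbg')
  2 → (2, 'aefghbdfebhbchacfghcbg')
  3 → (13, 'bchacfghcbg')
  4 → (7, 'bdfebhbchacfghcbg')
  5 → (22, 'bg')
  6 → (11, 'bhbchacfghcbg')
  7 → (21, 'cbg')
  8 → (17, 'cfghcbg')
  9 → (14, 'chacfghcbg')
  10 → (8, 'dfebhbchacfghcbg')
  11 → (1, 'eaefghbdfebhbchacfghcbg')
  12 → (10, 'ebhbchacfghcbg')
  13 → (3, 'efghbdfebhbchacfghcbg')
  14 → (9, 'febhbchacfghcbg')
  15 → (4, 'fghbdfebhbchacfghcbg')
  16 → (18, 'fghcbg')
  17 → (23, 'g')
  18 → (5, 'ghbdfebhbchacfghcbg')
  19 → (19, 'ghcbg')
  20 → (15, 'hacfghcbg')
  21 → (12, 'hbchacfghcbg')
  22 → (6, 'hbdfebhbchacfghcbg')
  23 → (20, 'hcbg')

SA = [16, 0, 2, 13, 7, 22, 11, 21, 17, 14, 8, 1, 10, 3, 9, 4, 18, 23, 5, 19, 15, 12, 6, 20]
i: (SA[i-1],SA[i]) lcp shared
  1: (16,0) 1 'a'
  2: (0,2) 2 'ae'
  3: (2,13) 0 ''
  4: (13,7) 1 'b'
  5: (7,22) 1 'b'
  6: (22,11) 1 'b'
  7: (11,21) 0 ''
  8: (21,17) 1 'c'
  9: (17,14) 1 'c'
  10: (14,8) 0 ''
  11: (8,1) 0 ''
  12: (1,10) 1 'e'
  13: (10,3) 1 'e'
  14: (3,9) 0 ''
  15: (9,4) 1 'f'
  16: (4,18) 3 'fgh'
  17: (18,23) 0 ''
  18: (23,5) 1 'g'
  19: (5,19) 2 'gh'
  20: (19,15) 0 ''
  21: (15,12) 1 'h'
  22: (12,6) 2 'hb'
  23: (6,20) 1 'h'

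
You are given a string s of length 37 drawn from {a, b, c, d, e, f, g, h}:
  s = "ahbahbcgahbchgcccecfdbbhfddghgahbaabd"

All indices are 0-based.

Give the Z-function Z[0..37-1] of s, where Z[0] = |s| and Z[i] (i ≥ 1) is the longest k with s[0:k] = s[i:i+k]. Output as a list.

[37, 0, 0, 3, 0, 0, 0, 0, 3, 0, 0, 0, 0, 0, 0, 0, 0, 0, 0, 0, 0, 0, 0, 0, 0, 0, 0, 0, 0, 0, 4, 0, 0, 1, 1, 0, 0]

Z[0]=37
i=1: i≥r, start 0; Z[1]=0
i=2: i≥r, start 0; Z[2]=0
i=3: i≥r, start 0; Z[3]=3 scan→box=[3,6)
i=4: min(r-i=2, Z[1]=0)=0; Z[4]=0
i=5: min(r-i=1, Z[2]=0)=0; Z[5]=0
i=6: i≥r, start 0; Z[6]=0
i=7: i≥r, start 0; Z[7]=0
i=8: i≥r, start 0; Z[8]=3 scan→box=[8,11)
i=9: min(r-i=2, Z[1]=0)=0; Z[9]=0
i=10: min(r-i=1, Z[2]=0)=0; Z[10]=0
i=11: i≥r, start 0; Z[11]=0
i=12: i≥r, start 0; Z[12]=0
i=13: i≥r, start 0; Z[13]=0
i=14: i≥r, start 0; Z[14]=0
i=15: i≥r, start 0; Z[15]=0
i=16: i≥r, start 0; Z[16]=0
i=17: i≥r, start 0; Z[17]=0
i=18: i≥r, start 0; Z[18]=0
i=19: i≥r, start 0; Z[19]=0
i=20: i≥r, start 0; Z[20]=0
i=21: i≥r, start 0; Z[21]=0
i=22: i≥r, start 0; Z[22]=0
i=23: i≥r, start 0; Z[23]=0
i=24: i≥r, start 0; Z[24]=0
i=25: i≥r, start 0; Z[25]=0
i=26: i≥r, start 0; Z[26]=0
i=27: i≥r, start 0; Z[27]=0
i=28: i≥r, start 0; Z[28]=0
i=29: i≥r, start 0; Z[29]=0
i=30: i≥r, start 0; Z[30]=4 scan→box=[30,34)
i=31: min(r-i=3, Z[1]=0)=0; Z[31]=0
i=32: min(r-i=2, Z[2]=0)=0; Z[32]=0
i=33: min(r-i=1, Z[3]=3)=1; Z[33]=1
i=34: i≥r, start 0; Z[34]=1 scan→box=[34,35)
i=35: i≥r, start 0; Z[35]=0
i=36: i≥r, start 0; Z[36]=0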